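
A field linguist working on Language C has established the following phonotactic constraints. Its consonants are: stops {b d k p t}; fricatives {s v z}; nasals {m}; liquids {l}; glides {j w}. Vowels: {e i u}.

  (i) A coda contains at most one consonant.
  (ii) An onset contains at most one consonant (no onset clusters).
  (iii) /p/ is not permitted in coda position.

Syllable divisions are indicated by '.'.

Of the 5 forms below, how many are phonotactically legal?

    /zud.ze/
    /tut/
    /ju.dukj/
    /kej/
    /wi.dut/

4

/zud.ze/ — σ1 onset /z/, coda /d/ ok; σ2 onset /z/, coda /∅/ ok → phonotactically legal
/tut/ — σ1 onset /t/, coda /t/ ok → phonotactically legal
/ju.dukj/ — violates constraint (i): syllable 2 coda /kj/ has 2 consonants (> 1) → phonotactically illegal
/kej/ — σ1 onset /k/, coda /j/ ok → phonotactically legal
/wi.dut/ — σ1 onset /w/, coda /∅/ ok; σ2 onset /d/, coda /t/ ok → phonotactically legal
Phonotactically legal: /zud.ze/, /tut/, /kej/, /wi.dut/ → 4.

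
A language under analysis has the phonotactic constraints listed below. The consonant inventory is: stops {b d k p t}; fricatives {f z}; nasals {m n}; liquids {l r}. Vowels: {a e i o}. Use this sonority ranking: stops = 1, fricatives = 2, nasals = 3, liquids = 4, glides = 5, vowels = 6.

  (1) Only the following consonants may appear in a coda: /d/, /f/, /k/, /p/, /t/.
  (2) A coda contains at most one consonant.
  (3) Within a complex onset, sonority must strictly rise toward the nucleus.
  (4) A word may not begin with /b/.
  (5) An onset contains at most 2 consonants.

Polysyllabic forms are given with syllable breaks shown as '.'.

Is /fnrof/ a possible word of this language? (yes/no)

no

/fnrof/ — violates constraint 5: syllable 1 onset /fnr/ has 3 consonants (> 2) → not permitted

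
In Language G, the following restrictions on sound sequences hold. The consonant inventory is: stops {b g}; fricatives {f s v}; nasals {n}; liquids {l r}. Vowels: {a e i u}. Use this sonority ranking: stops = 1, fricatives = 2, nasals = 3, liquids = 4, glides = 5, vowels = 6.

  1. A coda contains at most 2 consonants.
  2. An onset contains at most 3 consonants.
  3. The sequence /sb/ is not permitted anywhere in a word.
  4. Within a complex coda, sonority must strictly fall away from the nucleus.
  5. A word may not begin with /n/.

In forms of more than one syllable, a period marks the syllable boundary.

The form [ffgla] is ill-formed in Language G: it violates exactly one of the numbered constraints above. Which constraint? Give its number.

2

[ffgla]: syllable 1 onset /ffgl/ has 4 consonants (> 3).
This is a violation of constraint 2: "An onset contains at most 3 consonants."
The remaining constraints (1, 3, 4, 5) are satisfied.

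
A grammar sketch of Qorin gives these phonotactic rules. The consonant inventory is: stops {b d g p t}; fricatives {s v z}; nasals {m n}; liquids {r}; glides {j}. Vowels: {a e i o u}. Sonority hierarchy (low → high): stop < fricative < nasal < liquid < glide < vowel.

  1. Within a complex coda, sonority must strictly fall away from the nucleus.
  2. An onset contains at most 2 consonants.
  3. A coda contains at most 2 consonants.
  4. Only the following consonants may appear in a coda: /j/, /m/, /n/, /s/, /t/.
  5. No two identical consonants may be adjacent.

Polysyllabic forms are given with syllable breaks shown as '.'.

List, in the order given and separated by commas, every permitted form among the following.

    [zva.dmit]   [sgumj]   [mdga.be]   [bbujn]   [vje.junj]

[zva.dmit] — σ1 onset /zv/ (2C), coda /∅/ ok; σ2 onset /dm/ (2C), coda /t/ ok → permitted
[sgumj] — violates constraint 1: syllable 1 coda /mj/: /m/ (nasal, 3) → /j/ (glide, 5) does not fall → not permitted
[mdga.be] — violates constraint 2: syllable 1 onset /mdg/ has 3 consonants (> 2) → not permitted
[bbujn] — violates constraint 5: adjacent identical consonants /bb/ → not permitted
[vje.junj] — violates constraint 1: syllable 2 coda /nj/: /n/ (nasal, 3) → /j/ (glide, 5) does not fall → not permitted

[zva.dmit]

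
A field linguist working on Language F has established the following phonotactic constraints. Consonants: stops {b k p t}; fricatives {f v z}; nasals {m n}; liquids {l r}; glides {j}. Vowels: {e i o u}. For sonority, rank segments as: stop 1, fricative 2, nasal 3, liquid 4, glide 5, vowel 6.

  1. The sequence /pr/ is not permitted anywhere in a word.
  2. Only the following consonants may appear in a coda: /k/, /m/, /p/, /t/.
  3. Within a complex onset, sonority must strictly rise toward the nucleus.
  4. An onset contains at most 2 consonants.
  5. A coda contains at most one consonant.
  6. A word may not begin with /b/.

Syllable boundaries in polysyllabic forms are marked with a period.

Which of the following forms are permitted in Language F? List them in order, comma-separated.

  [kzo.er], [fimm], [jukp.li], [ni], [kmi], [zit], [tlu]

[ni], [kmi], [zit], [tlu]

[kzo.er] — violates constraint 2: syllable 2 coda contains /r/, which is not a licensed coda consonant → not permitted
[fimm] — violates constraint 5: syllable 1 coda /mm/ has 2 consonants (> 1) → not permitted
[jukp.li] — violates constraint 5: syllable 1 coda /kp/ has 2 consonants (> 1) → not permitted
[ni] — σ1 onset /n/, coda /∅/ ok → permitted
[kmi] — σ1 onset /km/ (1→3 rises), coda /∅/ ok → permitted
[zit] — σ1 onset /z/, coda /t/ ok → permitted
[tlu] — σ1 onset /tl/ (1→4 rises), coda /∅/ ok → permitted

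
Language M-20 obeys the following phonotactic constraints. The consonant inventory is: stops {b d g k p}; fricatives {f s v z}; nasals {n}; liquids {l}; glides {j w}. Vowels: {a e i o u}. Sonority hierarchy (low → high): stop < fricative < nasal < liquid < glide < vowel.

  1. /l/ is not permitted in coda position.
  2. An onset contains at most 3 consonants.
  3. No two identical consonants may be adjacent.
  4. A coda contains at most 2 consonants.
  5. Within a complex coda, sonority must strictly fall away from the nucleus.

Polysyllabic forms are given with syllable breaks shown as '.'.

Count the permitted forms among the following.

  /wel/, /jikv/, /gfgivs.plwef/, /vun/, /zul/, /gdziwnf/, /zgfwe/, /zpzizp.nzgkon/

/wel/ — violates constraint 1: syllable 1 coda contains /l/ → not permitted
/jikv/ — violates constraint 5: syllable 1 coda /kv/: /k/ (stop, 1) → /v/ (fricative, 2) does not fall → not permitted
/gfgivs.plwef/ — violates constraint 5: syllable 1 coda /vs/: /v/ (fricative, 2) → /s/ (fricative, 2) does not fall → not permitted
/vun/ — σ1 onset /v/, coda /n/ ok → permitted
/zul/ — violates constraint 1: syllable 1 coda contains /l/ → not permitted
/gdziwnf/ — violates constraint 4: syllable 1 coda /wnf/ has 3 consonants (> 2) → not permitted
/zgfwe/ — violates constraint 2: syllable 1 onset /zgfw/ has 4 consonants (> 3) → not permitted
/zpzizp.nzgkon/ — violates constraint 2: syllable 2 onset /nzgk/ has 4 consonants (> 3) → not permitted
Permitted: /vun/ → 1.

1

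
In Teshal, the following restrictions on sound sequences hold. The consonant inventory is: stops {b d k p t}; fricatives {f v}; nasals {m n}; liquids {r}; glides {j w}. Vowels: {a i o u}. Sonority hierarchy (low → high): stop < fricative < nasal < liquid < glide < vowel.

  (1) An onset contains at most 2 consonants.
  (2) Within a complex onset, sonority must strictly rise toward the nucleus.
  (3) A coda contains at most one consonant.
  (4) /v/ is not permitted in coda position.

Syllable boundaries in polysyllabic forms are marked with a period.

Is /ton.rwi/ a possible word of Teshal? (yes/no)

/ton.rwi/ — σ1 onset /t/, coda /n/ ok; σ2 onset /rw/ (4→5 rises), coda /∅/ ok → well-formed

yes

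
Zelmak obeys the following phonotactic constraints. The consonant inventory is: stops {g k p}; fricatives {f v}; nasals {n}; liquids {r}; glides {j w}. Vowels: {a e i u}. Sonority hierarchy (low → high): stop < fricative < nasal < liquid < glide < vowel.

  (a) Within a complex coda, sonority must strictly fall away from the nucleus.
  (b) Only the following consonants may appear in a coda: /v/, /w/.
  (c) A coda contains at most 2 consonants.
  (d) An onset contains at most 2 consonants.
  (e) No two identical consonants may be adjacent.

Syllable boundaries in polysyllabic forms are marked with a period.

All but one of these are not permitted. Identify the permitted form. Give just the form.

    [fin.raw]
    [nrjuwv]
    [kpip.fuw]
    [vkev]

[vkev]

[fin.raw] — violates constraint (b): syllable 1 coda contains /n/, which is not a licensed coda consonant → not permitted
[nrjuwv] — violates constraint (d): syllable 1 onset /nrj/ has 3 consonants (> 2) → not permitted
[kpip.fuw] — violates constraint (b): syllable 1 coda contains /p/, which is not a licensed coda consonant → not permitted
[vkev] — σ1 onset /vk/ (2C), coda /v/ ok → permitted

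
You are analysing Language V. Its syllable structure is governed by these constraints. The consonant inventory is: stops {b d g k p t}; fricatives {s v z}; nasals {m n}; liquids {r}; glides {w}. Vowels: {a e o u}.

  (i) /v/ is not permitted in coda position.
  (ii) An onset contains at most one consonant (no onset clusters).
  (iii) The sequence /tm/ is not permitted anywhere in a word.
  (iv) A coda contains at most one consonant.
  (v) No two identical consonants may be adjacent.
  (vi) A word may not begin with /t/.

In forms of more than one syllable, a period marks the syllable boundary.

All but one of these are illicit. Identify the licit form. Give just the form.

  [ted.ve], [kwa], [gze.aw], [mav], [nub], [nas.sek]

[ted.ve] — violates constraint (vi): word begins with /t/ → illicit
[kwa] — violates constraint (ii): syllable 1 onset /kw/ has 2 consonants (> 1) → illicit
[gze.aw] — violates constraint (ii): syllable 1 onset /gz/ has 2 consonants (> 1) → illicit
[mav] — violates constraint (i): syllable 1 coda contains /v/ → illicit
[nub] — σ1 onset /n/, coda /b/ ok → licit
[nas.sek] — violates constraint (v): adjacent identical consonants /ss/ → illicit

[nub]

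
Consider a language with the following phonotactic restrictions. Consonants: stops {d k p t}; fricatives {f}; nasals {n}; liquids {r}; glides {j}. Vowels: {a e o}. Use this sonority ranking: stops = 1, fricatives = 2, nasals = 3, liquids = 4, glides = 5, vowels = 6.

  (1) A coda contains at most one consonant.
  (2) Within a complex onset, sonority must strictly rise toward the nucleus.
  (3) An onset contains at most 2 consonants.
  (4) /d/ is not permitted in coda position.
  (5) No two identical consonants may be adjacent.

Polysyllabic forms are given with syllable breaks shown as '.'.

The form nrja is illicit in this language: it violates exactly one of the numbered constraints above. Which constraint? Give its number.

nrja: syllable 1 onset /nrj/ has 3 consonants (> 2).
This is a violation of constraint 3: "An onset contains at most 2 consonants."
The remaining constraints (1, 2, 4, 5) are satisfied.

3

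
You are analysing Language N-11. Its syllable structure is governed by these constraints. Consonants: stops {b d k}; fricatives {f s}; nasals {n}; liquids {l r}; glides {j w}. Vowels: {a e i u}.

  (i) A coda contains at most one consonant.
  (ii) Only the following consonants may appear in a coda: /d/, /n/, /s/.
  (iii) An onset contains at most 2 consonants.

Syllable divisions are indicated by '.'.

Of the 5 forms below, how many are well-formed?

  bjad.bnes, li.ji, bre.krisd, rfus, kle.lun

bjad.bnes — σ1 onset /bj/ (2C), coda /d/ ok; σ2 onset /bn/ (2C), coda /s/ ok → well-formed
li.ji — σ1 onset /l/, coda /∅/ ok; σ2 onset /j/, coda /∅/ ok → well-formed
bre.krisd — violates constraint (i): syllable 2 coda /sd/ has 2 consonants (> 1) → ill-formed
rfus — σ1 onset /rf/ (2C), coda /s/ ok → well-formed
kle.lun — σ1 onset /kl/ (2C), coda /∅/ ok; σ2 onset /l/, coda /n/ ok → well-formed
Well-formed: bjad.bnes, li.ji, rfus, kle.lun → 4.

4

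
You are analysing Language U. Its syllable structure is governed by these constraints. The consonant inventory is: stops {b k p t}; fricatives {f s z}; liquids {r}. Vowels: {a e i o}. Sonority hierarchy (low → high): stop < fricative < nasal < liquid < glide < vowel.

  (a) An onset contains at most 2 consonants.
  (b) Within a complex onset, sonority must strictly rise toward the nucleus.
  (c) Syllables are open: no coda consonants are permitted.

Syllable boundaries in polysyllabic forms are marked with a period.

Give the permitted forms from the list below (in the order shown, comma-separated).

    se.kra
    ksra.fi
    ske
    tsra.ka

se.kra — σ1 onset /s/, coda /∅/ ok; σ2 onset /kr/ (1→4 rises), coda /∅/ ok → permitted
ksra.fi — violates constraint (a): syllable 1 onset /ksr/ has 3 consonants (> 2) → not permitted
ske — violates constraint (b): syllable 1 onset /sk/: /s/ (fricative, 2) → /k/ (stop, 1) does not rise → not permitted
tsra.ka — violates constraint (a): syllable 1 onset /tsr/ has 3 consonants (> 2) → not permitted

se.kra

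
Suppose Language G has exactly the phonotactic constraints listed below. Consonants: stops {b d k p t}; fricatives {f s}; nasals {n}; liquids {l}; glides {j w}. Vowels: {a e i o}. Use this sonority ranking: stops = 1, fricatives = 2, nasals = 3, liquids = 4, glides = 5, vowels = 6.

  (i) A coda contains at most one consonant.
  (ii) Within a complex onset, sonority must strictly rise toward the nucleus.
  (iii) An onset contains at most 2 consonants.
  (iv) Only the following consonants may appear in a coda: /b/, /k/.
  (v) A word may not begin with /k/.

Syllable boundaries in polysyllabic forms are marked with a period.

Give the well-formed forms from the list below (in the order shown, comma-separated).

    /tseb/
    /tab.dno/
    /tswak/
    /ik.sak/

/tseb/, /tab.dno/, /ik.sak/

/tseb/ — σ1 onset /ts/ (1→2 rises), coda /b/ ok → well-formed
/tab.dno/ — σ1 onset /t/, coda /b/ ok; σ2 onset /dn/ (1→3 rises), coda /∅/ ok → well-formed
/tswak/ — violates constraint (iii): syllable 1 onset /tsw/ has 3 consonants (> 2) → ill-formed
/ik.sak/ — σ1 onset /∅/, coda /k/ ok; σ2 onset /s/, coda /k/ ok → well-formed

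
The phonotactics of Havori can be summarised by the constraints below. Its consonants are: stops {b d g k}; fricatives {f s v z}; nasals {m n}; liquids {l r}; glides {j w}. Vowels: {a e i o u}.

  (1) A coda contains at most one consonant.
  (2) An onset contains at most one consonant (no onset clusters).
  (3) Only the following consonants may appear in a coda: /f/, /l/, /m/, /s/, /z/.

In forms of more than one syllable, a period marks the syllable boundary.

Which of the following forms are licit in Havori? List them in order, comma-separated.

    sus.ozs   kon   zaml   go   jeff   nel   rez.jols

sus.ozs — violates constraint 1: syllable 2 coda /zs/ has 2 consonants (> 1) → illicit
kon — violates constraint 3: syllable 1 coda contains /n/, which is not a licensed coda consonant → illicit
zaml — violates constraint 1: syllable 1 coda /ml/ has 2 consonants (> 1) → illicit
go — σ1 onset /g/, coda /∅/ ok → licit
jeff — violates constraint 1: syllable 1 coda /ff/ has 2 consonants (> 1) → illicit
nel — σ1 onset /n/, coda /l/ ok → licit
rez.jols — violates constraint 1: syllable 2 coda /ls/ has 2 consonants (> 1) → illicit

go, nel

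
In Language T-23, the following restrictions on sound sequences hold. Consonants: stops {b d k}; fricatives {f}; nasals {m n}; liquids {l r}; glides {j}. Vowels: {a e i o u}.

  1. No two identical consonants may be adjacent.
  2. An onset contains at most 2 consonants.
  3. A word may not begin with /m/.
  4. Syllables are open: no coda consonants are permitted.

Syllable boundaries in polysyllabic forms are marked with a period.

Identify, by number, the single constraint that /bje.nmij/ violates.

4

/bje.nmij/: syllable 2 coda /j/ has 1 consonant (> 0).
This is a violation of constraint 4: "Syllables are open: no coda consonants are permitted."
The remaining constraints (1, 2, 3) are satisfied.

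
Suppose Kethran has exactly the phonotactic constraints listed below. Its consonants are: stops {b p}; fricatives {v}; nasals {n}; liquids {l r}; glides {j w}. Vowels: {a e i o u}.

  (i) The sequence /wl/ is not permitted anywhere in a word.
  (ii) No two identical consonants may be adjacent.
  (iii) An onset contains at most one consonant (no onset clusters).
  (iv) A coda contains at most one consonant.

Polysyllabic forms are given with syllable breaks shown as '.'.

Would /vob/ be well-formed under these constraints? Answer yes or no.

yes

/vob/ — σ1 onset /v/, coda /b/ ok → well-formed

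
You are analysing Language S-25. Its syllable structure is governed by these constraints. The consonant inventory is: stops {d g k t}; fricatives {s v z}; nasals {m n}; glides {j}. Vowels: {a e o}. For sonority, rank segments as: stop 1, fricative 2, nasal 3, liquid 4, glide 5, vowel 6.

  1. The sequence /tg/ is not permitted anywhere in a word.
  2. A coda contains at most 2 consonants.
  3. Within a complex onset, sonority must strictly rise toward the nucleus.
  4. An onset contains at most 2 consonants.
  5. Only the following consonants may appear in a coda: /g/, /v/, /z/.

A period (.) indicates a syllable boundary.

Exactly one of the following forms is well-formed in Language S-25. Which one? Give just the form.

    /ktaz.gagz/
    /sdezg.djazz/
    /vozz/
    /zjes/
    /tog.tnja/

/ktaz.gagz/ — violates constraint 3: syllable 1 onset /kt/: /k/ (stop, 1) → /t/ (stop, 1) does not rise → ill-formed
/sdezg.djazz/ — violates constraint 3: syllable 1 onset /sd/: /s/ (fricative, 2) → /d/ (stop, 1) does not rise → ill-formed
/vozz/ — σ1 onset /v/, coda /zz/ (2C) ok → well-formed
/zjes/ — violates constraint 5: syllable 1 coda contains /s/, which is not a licensed coda consonant → ill-formed
/tog.tnja/ — violates constraint 4: syllable 2 onset /tnj/ has 3 consonants (> 2) → ill-formed

/vozz/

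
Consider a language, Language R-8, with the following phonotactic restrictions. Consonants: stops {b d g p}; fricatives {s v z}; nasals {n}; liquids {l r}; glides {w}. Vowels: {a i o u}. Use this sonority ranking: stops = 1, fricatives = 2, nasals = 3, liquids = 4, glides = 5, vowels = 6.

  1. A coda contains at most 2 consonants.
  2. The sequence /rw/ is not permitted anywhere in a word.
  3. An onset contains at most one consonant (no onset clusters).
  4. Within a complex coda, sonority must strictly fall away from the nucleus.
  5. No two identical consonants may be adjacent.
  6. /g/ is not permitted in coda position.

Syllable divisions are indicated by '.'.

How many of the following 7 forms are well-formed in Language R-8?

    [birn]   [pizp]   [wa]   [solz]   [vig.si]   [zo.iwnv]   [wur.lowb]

5

[birn] — σ1 onset /b/, coda /rn/ (4→3 falls) ok → well-formed
[pizp] — σ1 onset /p/, coda /zp/ (2→1 falls) ok → well-formed
[wa] — σ1 onset /w/, coda /∅/ ok → well-formed
[solz] — σ1 onset /s/, coda /lz/ (4→2 falls) ok → well-formed
[vig.si] — violates constraint 6: syllable 1 coda contains /g/ → ill-formed
[zo.iwnv] — violates constraint 1: syllable 2 coda /wnv/ has 3 consonants (> 2) → ill-formed
[wur.lowb] — σ1 onset /w/, coda /r/ ok; σ2 onset /l/, coda /wb/ (5→1 falls) ok → well-formed
Well-formed: [birn], [pizp], [wa], [solz], [wur.lowb] → 5.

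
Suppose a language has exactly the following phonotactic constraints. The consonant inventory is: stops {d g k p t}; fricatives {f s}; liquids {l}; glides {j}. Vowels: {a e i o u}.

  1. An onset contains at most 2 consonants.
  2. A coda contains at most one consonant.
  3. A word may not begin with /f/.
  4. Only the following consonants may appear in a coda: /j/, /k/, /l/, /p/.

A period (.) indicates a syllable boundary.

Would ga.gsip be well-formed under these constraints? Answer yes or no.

yes

ga.gsip — σ1 onset /g/, coda /∅/ ok; σ2 onset /gs/ (2C), coda /p/ ok → well-formed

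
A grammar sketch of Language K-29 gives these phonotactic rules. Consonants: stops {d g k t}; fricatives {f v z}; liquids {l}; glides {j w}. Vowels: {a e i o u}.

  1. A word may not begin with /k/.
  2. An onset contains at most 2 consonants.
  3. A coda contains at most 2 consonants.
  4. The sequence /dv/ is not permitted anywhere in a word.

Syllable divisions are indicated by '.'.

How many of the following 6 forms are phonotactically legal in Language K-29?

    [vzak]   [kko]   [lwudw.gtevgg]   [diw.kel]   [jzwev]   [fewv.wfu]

[vzak] — σ1 onset /vz/ (2C), coda /k/ ok → phonotactically legal
[kko] — violates constraint 1: word begins with /k/ → phonotactically illegal
[lwudw.gtevgg] — violates constraint 3: syllable 2 coda /vgg/ has 3 consonants (> 2) → phonotactically illegal
[diw.kel] — σ1 onset /d/, coda /w/ ok; σ2 onset /k/, coda /l/ ok → phonotactically legal
[jzwev] — violates constraint 2: syllable 1 onset /jzw/ has 3 consonants (> 2) → phonotactically illegal
[fewv.wfu] — σ1 onset /f/, coda /wv/ (2C) ok; σ2 onset /wf/ (2C), coda /∅/ ok → phonotactically legal
Phonotactically legal: [vzak], [diw.kel], [fewv.wfu] → 3.

3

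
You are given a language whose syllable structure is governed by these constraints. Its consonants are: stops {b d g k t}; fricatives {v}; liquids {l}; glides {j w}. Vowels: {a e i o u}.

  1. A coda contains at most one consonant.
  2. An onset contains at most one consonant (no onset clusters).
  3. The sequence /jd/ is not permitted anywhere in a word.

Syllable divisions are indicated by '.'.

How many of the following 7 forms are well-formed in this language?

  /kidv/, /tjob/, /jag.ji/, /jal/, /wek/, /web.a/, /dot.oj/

/kidv/ — violates constraint 1: syllable 1 coda /dv/ has 2 consonants (> 1) → ill-formed
/tjob/ — violates constraint 2: syllable 1 onset /tj/ has 2 consonants (> 1) → ill-formed
/jag.ji/ — σ1 onset /j/, coda /g/ ok; σ2 onset /j/, coda /∅/ ok → well-formed
/jal/ — σ1 onset /j/, coda /l/ ok → well-formed
/wek/ — σ1 onset /w/, coda /k/ ok → well-formed
/web.a/ — σ1 onset /w/, coda /b/ ok; σ2 onset /∅/, coda /∅/ ok → well-formed
/dot.oj/ — σ1 onset /d/, coda /t/ ok; σ2 onset /∅/, coda /j/ ok → well-formed
Well-formed: /jag.ji/, /jal/, /wek/, /web.a/, /dot.oj/ → 5.

5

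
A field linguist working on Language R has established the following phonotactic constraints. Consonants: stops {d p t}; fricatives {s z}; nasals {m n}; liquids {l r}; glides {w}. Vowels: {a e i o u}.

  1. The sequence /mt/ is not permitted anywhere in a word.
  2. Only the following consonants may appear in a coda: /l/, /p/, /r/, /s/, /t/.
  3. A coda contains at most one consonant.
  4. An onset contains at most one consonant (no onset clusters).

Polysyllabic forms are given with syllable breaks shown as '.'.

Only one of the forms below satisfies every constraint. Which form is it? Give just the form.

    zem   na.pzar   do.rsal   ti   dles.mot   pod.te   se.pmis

zem — violates constraint 2: syllable 1 coda contains /m/, which is not a licensed coda consonant → ill-formed
na.pzar — violates constraint 4: syllable 2 onset /pz/ has 2 consonants (> 1) → ill-formed
do.rsal — violates constraint 4: syllable 2 onset /rs/ has 2 consonants (> 1) → ill-formed
ti — σ1 onset /t/, coda /∅/ ok → well-formed
dles.mot — violates constraint 4: syllable 1 onset /dl/ has 2 consonants (> 1) → ill-formed
pod.te — violates constraint 2: syllable 1 coda contains /d/, which is not a licensed coda consonant → ill-formed
se.pmis — violates constraint 4: syllable 2 onset /pm/ has 2 consonants (> 1) → ill-formed

ti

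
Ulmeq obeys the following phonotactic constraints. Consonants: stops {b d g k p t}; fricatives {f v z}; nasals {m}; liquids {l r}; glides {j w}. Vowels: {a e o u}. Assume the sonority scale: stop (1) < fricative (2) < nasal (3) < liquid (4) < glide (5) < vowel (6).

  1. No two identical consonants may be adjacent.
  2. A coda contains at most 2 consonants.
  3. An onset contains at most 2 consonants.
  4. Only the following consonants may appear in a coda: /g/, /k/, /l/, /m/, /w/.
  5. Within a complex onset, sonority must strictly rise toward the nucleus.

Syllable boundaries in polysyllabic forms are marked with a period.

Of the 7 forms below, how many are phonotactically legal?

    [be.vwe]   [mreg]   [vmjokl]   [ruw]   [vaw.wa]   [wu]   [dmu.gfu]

5

[be.vwe] — σ1 onset /b/, coda /∅/ ok; σ2 onset /vw/ (2→5 rises), coda /∅/ ok → phonotactically legal
[mreg] — σ1 onset /mr/ (3→4 rises), coda /g/ ok → phonotactically legal
[vmjokl] — violates constraint 3: syllable 1 onset /vmj/ has 3 consonants (> 2) → phonotactically illegal
[ruw] — σ1 onset /r/, coda /w/ ok → phonotactically legal
[vaw.wa] — violates constraint 1: adjacent identical consonants /ww/ → phonotactically illegal
[wu] — σ1 onset /w/, coda /∅/ ok → phonotactically legal
[dmu.gfu] — σ1 onset /dm/ (1→3 rises), coda /∅/ ok; σ2 onset /gf/ (1→2 rises), coda /∅/ ok → phonotactically legal
Phonotactically legal: [be.vwe], [mreg], [ruw], [wu], [dmu.gfu] → 5.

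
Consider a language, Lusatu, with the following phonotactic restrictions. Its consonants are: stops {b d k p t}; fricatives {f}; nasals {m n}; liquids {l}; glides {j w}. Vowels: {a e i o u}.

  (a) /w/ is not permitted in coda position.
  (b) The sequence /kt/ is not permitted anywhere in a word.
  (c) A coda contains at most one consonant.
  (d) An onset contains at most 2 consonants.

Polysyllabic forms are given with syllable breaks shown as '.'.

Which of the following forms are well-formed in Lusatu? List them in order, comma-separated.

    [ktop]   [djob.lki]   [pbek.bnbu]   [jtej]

[djob.lki], [jtej]

[ktop] — violates constraint (b): contains banned sequence /kt/ → ill-formed
[djob.lki] — σ1 onset /dj/ (2C), coda /b/ ok; σ2 onset /lk/ (2C), coda /∅/ ok → well-formed
[pbek.bnbu] — violates constraint (d): syllable 2 onset /bnb/ has 3 consonants (> 2) → ill-formed
[jtej] — σ1 onset /jt/ (2C), coda /j/ ok → well-formed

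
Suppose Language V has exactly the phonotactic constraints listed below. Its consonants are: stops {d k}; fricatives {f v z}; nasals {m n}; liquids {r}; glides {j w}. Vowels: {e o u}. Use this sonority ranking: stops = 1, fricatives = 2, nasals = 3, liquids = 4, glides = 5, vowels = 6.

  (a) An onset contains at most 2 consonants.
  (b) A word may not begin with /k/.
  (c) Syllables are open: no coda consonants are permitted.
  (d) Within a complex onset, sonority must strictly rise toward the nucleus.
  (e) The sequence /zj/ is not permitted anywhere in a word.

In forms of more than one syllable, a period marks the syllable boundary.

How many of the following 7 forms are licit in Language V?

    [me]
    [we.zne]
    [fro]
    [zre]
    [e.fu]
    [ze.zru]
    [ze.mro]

7

[me] — σ1 onset /m/, coda /∅/ ok → licit
[we.zne] — σ1 onset /w/, coda /∅/ ok; σ2 onset /zn/ (2→3 rises), coda /∅/ ok → licit
[fro] — σ1 onset /fr/ (2→4 rises), coda /∅/ ok → licit
[zre] — σ1 onset /zr/ (2→4 rises), coda /∅/ ok → licit
[e.fu] — σ1 onset /∅/, coda /∅/ ok; σ2 onset /f/, coda /∅/ ok → licit
[ze.zru] — σ1 onset /z/, coda /∅/ ok; σ2 onset /zr/ (2→4 rises), coda /∅/ ok → licit
[ze.mro] — σ1 onset /z/, coda /∅/ ok; σ2 onset /mr/ (3→4 rises), coda /∅/ ok → licit
Licit: [me], [we.zne], [fro], [zre], [e.fu], [ze.zru], [ze.mro] → 7.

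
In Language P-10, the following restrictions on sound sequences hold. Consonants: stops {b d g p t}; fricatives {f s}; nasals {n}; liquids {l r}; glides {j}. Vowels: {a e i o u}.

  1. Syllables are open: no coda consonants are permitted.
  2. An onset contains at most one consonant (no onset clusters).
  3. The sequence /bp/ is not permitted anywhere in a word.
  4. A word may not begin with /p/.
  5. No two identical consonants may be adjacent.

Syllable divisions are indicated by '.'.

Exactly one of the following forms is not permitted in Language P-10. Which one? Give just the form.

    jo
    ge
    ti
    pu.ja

jo — σ1 onset /j/, coda /∅/ ok → permitted
ge — σ1 onset /g/, coda /∅/ ok → permitted
ti — σ1 onset /t/, coda /∅/ ok → permitted
pu.ja — violates constraint 4: word begins with /p/ → not permitted

pu.ja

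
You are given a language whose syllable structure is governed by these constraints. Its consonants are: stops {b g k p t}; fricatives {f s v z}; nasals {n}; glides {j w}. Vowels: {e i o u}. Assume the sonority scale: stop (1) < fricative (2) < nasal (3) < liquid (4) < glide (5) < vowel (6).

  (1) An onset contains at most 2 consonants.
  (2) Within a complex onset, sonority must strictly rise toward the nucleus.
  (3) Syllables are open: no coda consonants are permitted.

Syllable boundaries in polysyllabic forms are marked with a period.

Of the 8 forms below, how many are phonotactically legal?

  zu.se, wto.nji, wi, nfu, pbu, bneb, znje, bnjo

zu.se — σ1 onset /z/, coda /∅/ ok; σ2 onset /s/, coda /∅/ ok → phonotactically legal
wto.nji — violates constraint 2: syllable 1 onset /wt/: /w/ (glide, 5) → /t/ (stop, 1) does not rise → phonotactically illegal
wi — σ1 onset /w/, coda /∅/ ok → phonotactically legal
nfu — violates constraint 2: syllable 1 onset /nf/: /n/ (nasal, 3) → /f/ (fricative, 2) does not rise → phonotactically illegal
pbu — violates constraint 2: syllable 1 onset /pb/: /p/ (stop, 1) → /b/ (stop, 1) does not rise → phonotactically illegal
bneb — violates constraint 3: syllable 1 coda /b/ has 1 consonant (> 0) → phonotactically illegal
znje — violates constraint 1: syllable 1 onset /znj/ has 3 consonants (> 2) → phonotactically illegal
bnjo — violates constraint 1: syllable 1 onset /bnj/ has 3 consonants (> 2) → phonotactically illegal
Phonotactically legal: zu.se, wi → 2.

2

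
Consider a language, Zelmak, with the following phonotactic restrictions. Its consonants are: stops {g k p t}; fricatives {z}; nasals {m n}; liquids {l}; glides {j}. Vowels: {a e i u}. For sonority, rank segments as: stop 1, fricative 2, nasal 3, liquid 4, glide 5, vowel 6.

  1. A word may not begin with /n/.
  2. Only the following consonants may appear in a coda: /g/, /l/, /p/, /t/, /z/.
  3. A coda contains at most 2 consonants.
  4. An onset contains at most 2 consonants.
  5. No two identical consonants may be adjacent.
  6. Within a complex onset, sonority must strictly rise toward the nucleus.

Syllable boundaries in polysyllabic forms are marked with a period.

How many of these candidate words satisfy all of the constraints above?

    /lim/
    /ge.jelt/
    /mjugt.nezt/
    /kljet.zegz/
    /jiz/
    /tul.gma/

/lim/ — violates constraint 2: syllable 1 coda contains /m/, which is not a licensed coda consonant → not permitted
/ge.jelt/ — σ1 onset /g/, coda /∅/ ok; σ2 onset /j/, coda /lt/ (2C) ok → permitted
/mjugt.nezt/ — σ1 onset /mj/ (3→5 rises), coda /gt/ (2C) ok; σ2 onset /n/, coda /zt/ (2C) ok → permitted
/kljet.zegz/ — violates constraint 4: syllable 1 onset /klj/ has 3 consonants (> 2) → not permitted
/jiz/ — σ1 onset /j/, coda /z/ ok → permitted
/tul.gma/ — σ1 onset /t/, coda /l/ ok; σ2 onset /gm/ (1→3 rises), coda /∅/ ok → permitted
Permitted: /ge.jelt/, /mjugt.nezt/, /jiz/, /tul.gma/ → 4.

4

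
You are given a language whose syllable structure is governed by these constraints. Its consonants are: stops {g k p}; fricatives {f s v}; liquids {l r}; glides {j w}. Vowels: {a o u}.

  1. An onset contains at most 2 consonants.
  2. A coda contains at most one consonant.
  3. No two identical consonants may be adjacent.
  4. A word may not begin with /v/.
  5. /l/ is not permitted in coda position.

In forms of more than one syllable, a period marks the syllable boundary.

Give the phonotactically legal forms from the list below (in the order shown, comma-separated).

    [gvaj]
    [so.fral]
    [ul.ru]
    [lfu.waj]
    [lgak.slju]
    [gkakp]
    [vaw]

[gvaj] — σ1 onset /gv/ (2C), coda /j/ ok → phonotactically legal
[so.fral] — violates constraint 5: syllable 2 coda contains /l/ → phonotactically illegal
[ul.ru] — violates constraint 5: syllable 1 coda contains /l/ → phonotactically illegal
[lfu.waj] — σ1 onset /lf/ (2C), coda /∅/ ok; σ2 onset /w/, coda /j/ ok → phonotactically legal
[lgak.slju] — violates constraint 1: syllable 2 onset /slj/ has 3 consonants (> 2) → phonotactically illegal
[gkakp] — violates constraint 2: syllable 1 coda /kp/ has 2 consonants (> 1) → phonotactically illegal
[vaw] — violates constraint 4: word begins with /v/ → phonotactically illegal

[gvaj], [lfu.waj]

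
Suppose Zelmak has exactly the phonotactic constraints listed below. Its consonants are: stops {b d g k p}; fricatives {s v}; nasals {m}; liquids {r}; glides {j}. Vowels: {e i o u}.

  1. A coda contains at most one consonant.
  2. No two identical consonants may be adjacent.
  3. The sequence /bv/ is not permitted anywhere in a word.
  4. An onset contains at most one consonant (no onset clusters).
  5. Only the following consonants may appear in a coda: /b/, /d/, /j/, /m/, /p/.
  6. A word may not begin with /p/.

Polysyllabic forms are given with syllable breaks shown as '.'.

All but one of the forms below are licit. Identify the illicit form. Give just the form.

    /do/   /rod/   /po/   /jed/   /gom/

/po/

/do/ — σ1 onset /d/, coda /∅/ ok → licit
/rod/ — σ1 onset /r/, coda /d/ ok → licit
/po/ — violates constraint 6: word begins with /p/ → illicit
/jed/ — σ1 onset /j/, coda /d/ ok → licit
/gom/ — σ1 onset /g/, coda /m/ ok → licit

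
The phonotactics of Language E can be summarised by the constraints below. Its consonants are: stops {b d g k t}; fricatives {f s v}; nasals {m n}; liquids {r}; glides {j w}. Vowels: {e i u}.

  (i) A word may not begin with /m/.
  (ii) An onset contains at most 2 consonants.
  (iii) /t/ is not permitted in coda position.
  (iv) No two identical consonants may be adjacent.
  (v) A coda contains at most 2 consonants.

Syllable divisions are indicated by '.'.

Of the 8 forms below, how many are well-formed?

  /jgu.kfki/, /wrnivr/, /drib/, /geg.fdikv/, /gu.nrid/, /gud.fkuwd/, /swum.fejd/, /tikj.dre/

/jgu.kfki/ — violates constraint (ii): syllable 2 onset /kfk/ has 3 consonants (> 2) → ill-formed
/wrnivr/ — violates constraint (ii): syllable 1 onset /wrn/ has 3 consonants (> 2) → ill-formed
/drib/ — σ1 onset /dr/ (2C), coda /b/ ok → well-formed
/geg.fdikv/ — σ1 onset /g/, coda /g/ ok; σ2 onset /fd/ (2C), coda /kv/ (2C) ok → well-formed
/gu.nrid/ — σ1 onset /g/, coda /∅/ ok; σ2 onset /nr/ (2C), coda /d/ ok → well-formed
/gud.fkuwd/ — σ1 onset /g/, coda /d/ ok; σ2 onset /fk/ (2C), coda /wd/ (2C) ok → well-formed
/swum.fejd/ — σ1 onset /sw/ (2C), coda /m/ ok; σ2 onset /f/, coda /jd/ (2C) ok → well-formed
/tikj.dre/ — σ1 onset /t/, coda /kj/ (2C) ok; σ2 onset /dr/ (2C), coda /∅/ ok → well-formed
Well-formed: /drib/, /geg.fdikv/, /gu.nrid/, /gud.fkuwd/, /swum.fejd/, /tikj.dre/ → 6.

6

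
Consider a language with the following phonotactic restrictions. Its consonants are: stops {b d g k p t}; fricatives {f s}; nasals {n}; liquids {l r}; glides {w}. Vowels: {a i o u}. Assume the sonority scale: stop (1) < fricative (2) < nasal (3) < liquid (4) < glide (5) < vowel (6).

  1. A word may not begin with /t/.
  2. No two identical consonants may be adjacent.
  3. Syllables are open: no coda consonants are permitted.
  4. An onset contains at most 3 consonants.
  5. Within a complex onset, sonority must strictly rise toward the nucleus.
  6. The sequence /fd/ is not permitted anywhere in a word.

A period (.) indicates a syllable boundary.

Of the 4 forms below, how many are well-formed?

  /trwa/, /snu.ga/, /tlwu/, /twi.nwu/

/trwa/ — violates constraint 1: word begins with /t/ → ill-formed
/snu.ga/ — σ1 onset /sn/ (2→3 rises), coda /∅/ ok; σ2 onset /g/, coda /∅/ ok → well-formed
/tlwu/ — violates constraint 1: word begins with /t/ → ill-formed
/twi.nwu/ — violates constraint 1: word begins with /t/ → ill-formed
Well-formed: /snu.ga/ → 1.

1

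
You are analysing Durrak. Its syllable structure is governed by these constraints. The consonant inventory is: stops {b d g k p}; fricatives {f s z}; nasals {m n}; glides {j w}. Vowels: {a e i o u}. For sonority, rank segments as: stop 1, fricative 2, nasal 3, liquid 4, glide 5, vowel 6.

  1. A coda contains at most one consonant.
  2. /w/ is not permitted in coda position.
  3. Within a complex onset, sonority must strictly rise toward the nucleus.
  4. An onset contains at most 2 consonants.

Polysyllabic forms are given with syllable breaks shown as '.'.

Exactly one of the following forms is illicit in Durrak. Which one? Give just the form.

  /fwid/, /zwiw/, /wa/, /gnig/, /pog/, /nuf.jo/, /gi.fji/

/zwiw/

/fwid/ — σ1 onset /fw/ (2→5 rises), coda /d/ ok → licit
/zwiw/ — violates constraint 2: syllable 1 coda contains /w/ → illicit
/wa/ — σ1 onset /w/, coda /∅/ ok → licit
/gnig/ — σ1 onset /gn/ (1→3 rises), coda /g/ ok → licit
/pog/ — σ1 onset /p/, coda /g/ ok → licit
/nuf.jo/ — σ1 onset /n/, coda /f/ ok; σ2 onset /j/, coda /∅/ ok → licit
/gi.fji/ — σ1 onset /g/, coda /∅/ ok; σ2 onset /fj/ (2→5 rises), coda /∅/ ok → licit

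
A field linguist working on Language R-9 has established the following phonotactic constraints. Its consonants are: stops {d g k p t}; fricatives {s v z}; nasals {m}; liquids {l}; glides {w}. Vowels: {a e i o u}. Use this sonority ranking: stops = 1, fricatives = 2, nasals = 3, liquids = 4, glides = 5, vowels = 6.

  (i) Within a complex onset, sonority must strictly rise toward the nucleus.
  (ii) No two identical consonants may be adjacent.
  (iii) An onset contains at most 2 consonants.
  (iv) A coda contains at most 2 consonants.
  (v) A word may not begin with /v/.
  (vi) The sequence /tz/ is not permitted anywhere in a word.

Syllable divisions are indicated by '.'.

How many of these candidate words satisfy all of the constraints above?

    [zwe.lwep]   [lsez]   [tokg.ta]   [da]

[zwe.lwep] — σ1 onset /zw/ (2→5 rises), coda /∅/ ok; σ2 onset /lw/ (4→5 rises), coda /p/ ok → permitted
[lsez] — violates constraint (i): syllable 1 onset /ls/: /l/ (liquid, 4) → /s/ (fricative, 2) does not rise → not permitted
[tokg.ta] — σ1 onset /t/, coda /kg/ (2C) ok; σ2 onset /t/, coda /∅/ ok → permitted
[da] — σ1 onset /d/, coda /∅/ ok → permitted
Permitted: [zwe.lwep], [tokg.ta], [da] → 3.

3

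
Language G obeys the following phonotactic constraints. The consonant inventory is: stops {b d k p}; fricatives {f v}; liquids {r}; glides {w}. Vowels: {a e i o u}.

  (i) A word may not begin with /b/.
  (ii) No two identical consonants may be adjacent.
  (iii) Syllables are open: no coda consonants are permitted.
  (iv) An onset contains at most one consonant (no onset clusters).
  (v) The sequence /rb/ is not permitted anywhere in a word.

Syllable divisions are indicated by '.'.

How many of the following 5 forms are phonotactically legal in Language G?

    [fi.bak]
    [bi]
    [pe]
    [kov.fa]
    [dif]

1

[fi.bak] — violates constraint (iii): syllable 2 coda /k/ has 1 consonant (> 0) → phonotactically illegal
[bi] — violates constraint (i): word begins with /b/ → phonotactically illegal
[pe] — σ1 onset /p/, coda /∅/ ok → phonotactically legal
[kov.fa] — violates constraint (iii): syllable 1 coda /v/ has 1 consonant (> 0) → phonotactically illegal
[dif] — violates constraint (iii): syllable 1 coda /f/ has 1 consonant (> 0) → phonotactically illegal
Phonotactically legal: [pe] → 1.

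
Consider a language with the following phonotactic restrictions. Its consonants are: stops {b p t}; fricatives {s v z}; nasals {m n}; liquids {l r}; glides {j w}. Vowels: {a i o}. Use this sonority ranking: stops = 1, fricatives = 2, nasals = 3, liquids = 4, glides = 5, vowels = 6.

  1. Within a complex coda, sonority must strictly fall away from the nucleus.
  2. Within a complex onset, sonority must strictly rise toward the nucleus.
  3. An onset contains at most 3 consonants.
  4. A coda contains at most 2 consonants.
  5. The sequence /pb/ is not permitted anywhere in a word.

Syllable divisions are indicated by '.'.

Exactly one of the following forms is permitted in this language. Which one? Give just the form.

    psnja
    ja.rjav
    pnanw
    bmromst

psnja — violates constraint 3: syllable 1 onset /psnj/ has 4 consonants (> 3) → not permitted
ja.rjav — σ1 onset /j/, coda /∅/ ok; σ2 onset /rj/ (4→5 rises), coda /v/ ok → permitted
pnanw — violates constraint 1: syllable 1 coda /nw/: /n/ (nasal, 3) → /w/ (glide, 5) does not fall → not permitted
bmromst — violates constraint 4: syllable 1 coda /mst/ has 3 consonants (> 2) → not permitted

ja.rjav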